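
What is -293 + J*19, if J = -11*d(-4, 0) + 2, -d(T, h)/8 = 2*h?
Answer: -255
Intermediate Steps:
d(T, h) = -16*h
J = 2 (J = -(-176)*0 + 2 = -11*0 + 2 = 0 + 2 = 2)
-293 + J*19 = -293 + 2*19 = -293 + 38 = -255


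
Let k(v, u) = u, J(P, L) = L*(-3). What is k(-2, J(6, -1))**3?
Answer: 27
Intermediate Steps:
J(P, L) = -3*L
k(-2, J(6, -1))**3 = (-3*(-1))**3 = 3**3 = 27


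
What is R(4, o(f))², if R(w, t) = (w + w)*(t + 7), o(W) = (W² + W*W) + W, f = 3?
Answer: 50176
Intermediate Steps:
o(W) = W + 2*W² (o(W) = (W² + W²) + W = 2*W² + W = W + 2*W²)
R(w, t) = 2*w*(7 + t) (R(w, t) = (2*w)*(7 + t) = 2*w*(7 + t))
R(4, o(f))² = (2*4*(7 + 3*(1 + 2*3)))² = (2*4*(7 + 3*(1 + 6)))² = (2*4*(7 + 3*7))² = (2*4*(7 + 21))² = (2*4*28)² = 224² = 50176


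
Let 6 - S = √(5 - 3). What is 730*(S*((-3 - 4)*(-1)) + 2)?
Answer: 32120 - 5110*√2 ≈ 24893.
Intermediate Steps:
S = 6 - √2 (S = 6 - √(5 - 3) = 6 - √2 ≈ 4.5858)
730*(S*((-3 - 4)*(-1)) + 2) = 730*((6 - √2)*((-3 - 4)*(-1)) + 2) = 730*((6 - √2)*(-7*(-1)) + 2) = 730*((6 - √2)*7 + 2) = 730*((42 - 7*√2) + 2) = 730*(44 - 7*√2) = 32120 - 5110*√2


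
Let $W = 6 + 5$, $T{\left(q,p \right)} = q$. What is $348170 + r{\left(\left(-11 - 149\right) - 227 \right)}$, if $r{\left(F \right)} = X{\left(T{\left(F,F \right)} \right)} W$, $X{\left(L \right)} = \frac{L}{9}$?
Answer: $347697$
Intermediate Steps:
$X{\left(L \right)} = \frac{L}{9}$ ($X{\left(L \right)} = L \frac{1}{9} = \frac{L}{9}$)
$W = 11$
$r{\left(F \right)} = \frac{11 F}{9}$ ($r{\left(F \right)} = \frac{F}{9} \cdot 11 = \frac{11 F}{9}$)
$348170 + r{\left(\left(-11 - 149\right) - 227 \right)} = 348170 + \frac{11 \left(\left(-11 - 149\right) - 227\right)}{9} = 348170 + \frac{11 \left(-160 - 227\right)}{9} = 348170 + \frac{11}{9} \left(-387\right) = 348170 - 473 = 347697$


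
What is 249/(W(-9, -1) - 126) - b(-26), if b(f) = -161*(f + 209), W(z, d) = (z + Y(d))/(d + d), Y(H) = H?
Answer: 3564774/121 ≈ 29461.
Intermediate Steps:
W(z, d) = (d + z)/(2*d) (W(z, d) = (z + d)/(d + d) = (d + z)/((2*d)) = (d + z)*(1/(2*d)) = (d + z)/(2*d))
b(f) = -33649 - 161*f (b(f) = -161*(209 + f) = -33649 - 161*f)
249/(W(-9, -1) - 126) - b(-26) = 249/((½)*(-1 - 9)/(-1) - 126) - (-33649 - 161*(-26)) = 249/((½)*(-1)*(-10) - 126) - (-33649 + 4186) = 249/(5 - 126) - 1*(-29463) = 249/(-121) + 29463 = -1/121*249 + 29463 = -249/121 + 29463 = 3564774/121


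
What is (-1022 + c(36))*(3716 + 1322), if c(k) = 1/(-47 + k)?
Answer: -5149294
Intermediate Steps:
(-1022 + c(36))*(3716 + 1322) = (-1022 + 1/(-47 + 36))*(3716 + 1322) = (-1022 + 1/(-11))*5038 = (-1022 - 1/11)*5038 = -11243/11*5038 = -5149294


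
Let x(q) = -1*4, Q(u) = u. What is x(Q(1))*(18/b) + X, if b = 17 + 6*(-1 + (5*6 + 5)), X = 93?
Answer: 20481/221 ≈ 92.674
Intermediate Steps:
x(q) = -4
b = 221 (b = 17 + 6*(-1 + (30 + 5)) = 17 + 6*(-1 + 35) = 17 + 6*34 = 17 + 204 = 221)
x(Q(1))*(18/b) + X = -72/221 + 93 = 20481/221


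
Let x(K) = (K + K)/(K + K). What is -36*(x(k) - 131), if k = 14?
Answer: 4680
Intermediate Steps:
x(K) = 1 (x(K) = (2*K)/((2*K)) = (2*K)*(1/(2*K)) = 1)
-36*(x(k) - 131) = -36*(1 - 131) = -36*(-130) = 4680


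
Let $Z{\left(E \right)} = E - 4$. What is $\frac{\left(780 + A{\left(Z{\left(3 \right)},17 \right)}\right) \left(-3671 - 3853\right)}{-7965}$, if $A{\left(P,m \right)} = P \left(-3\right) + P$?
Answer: $\frac{653752}{885} \approx 738.7$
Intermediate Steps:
$Z{\left(E \right)} = -4 + E$ ($Z{\left(E \right)} = E - 4 = -4 + E$)
$A{\left(P,m \right)} = - 2 P$ ($A{\left(P,m \right)} = - 3 P + P = - 2 P$)
$\frac{\left(780 + A{\left(Z{\left(3 \right)},17 \right)}\right) \left(-3671 - 3853\right)}{-7965} = \frac{\left(780 - 2 \left(-4 + 3\right)\right) \left(-3671 - 3853\right)}{-7965} = \left(780 - -2\right) \left(-7524\right) \left(- \frac{1}{7965}\right) = \left(780 + 2\right) \left(-7524\right) \left(- \frac{1}{7965}\right) = 782 \left(-7524\right) \left(- \frac{1}{7965}\right) = \left(-5883768\right) \left(- \frac{1}{7965}\right) = \frac{653752}{885}$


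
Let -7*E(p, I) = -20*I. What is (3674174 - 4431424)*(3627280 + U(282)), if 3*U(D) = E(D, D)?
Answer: -19228728090000/7 ≈ -2.7470e+12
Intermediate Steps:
E(p, I) = 20*I/7 (E(p, I) = -(-20)*I/7 = 20*I/7)
U(D) = 20*D/21 (U(D) = (20*D/7)/3 = 20*D/21)
(3674174 - 4431424)*(3627280 + U(282)) = (3674174 - 4431424)*(3627280 + (20/21)*282) = -757250*(3627280 + 1880/7) = -757250*25392840/7 = -19228728090000/7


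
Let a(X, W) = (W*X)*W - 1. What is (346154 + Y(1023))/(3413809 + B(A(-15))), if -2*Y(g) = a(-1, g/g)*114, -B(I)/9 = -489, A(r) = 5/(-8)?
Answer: 173134/1709105 ≈ 0.10130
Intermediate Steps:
a(X, W) = -1 + X*W² (a(X, W) = X*W² - 1 = -1 + X*W²)
A(r) = -5/8 (A(r) = 5*(-⅛) = -5/8)
B(I) = 4401 (B(I) = -9*(-489) = 4401)
Y(g) = 114 (Y(g) = -(-1 - (g/g)²)*114/2 = -(-1 - 1*1²)*114/2 = -(-1 - 1*1)*114/2 = -(-1 - 1)*114/2 = -(-1)*114 = -½*(-228) = 114)
(346154 + Y(1023))/(3413809 + B(A(-15))) = (346154 + 114)/(3413809 + 4401) = 346268/3418210 = 346268*(1/3418210) = 173134/1709105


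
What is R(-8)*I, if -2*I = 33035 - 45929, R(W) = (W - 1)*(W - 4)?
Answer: 696276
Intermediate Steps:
R(W) = (-1 + W)*(-4 + W)
I = 6447 (I = -(33035 - 45929)/2 = -½*(-12894) = 6447)
R(-8)*I = (4 + (-8)² - 5*(-8))*6447 = (4 + 64 + 40)*6447 = 108*6447 = 696276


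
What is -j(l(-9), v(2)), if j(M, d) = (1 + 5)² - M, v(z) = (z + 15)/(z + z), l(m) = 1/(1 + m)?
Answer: -289/8 ≈ -36.125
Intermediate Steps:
v(z) = (15 + z)/(2*z) (v(z) = (15 + z)/((2*z)) = (15 + z)*(1/(2*z)) = (15 + z)/(2*z))
j(M, d) = 36 - M (j(M, d) = 6² - M = 36 - M)
-j(l(-9), v(2)) = -(36 - 1/(1 - 9)) = -(36 - 1/(-8)) = -(36 - 1*(-⅛)) = -(36 + ⅛) = -1*289/8 = -289/8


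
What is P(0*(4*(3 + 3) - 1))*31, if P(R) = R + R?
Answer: 0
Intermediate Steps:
P(R) = 2*R
P(0*(4*(3 + 3) - 1))*31 = (2*(0*(4*(3 + 3) - 1)))*31 = (2*(0*(4*6 - 1)))*31 = (2*(0*(24 - 1)))*31 = (2*(0*23))*31 = (2*0)*31 = 0*31 = 0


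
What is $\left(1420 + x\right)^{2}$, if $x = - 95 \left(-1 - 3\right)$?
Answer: $3240000$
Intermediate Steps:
$x = 380$ ($x = \left(-95\right) \left(-4\right) = 380$)
$\left(1420 + x\right)^{2} = \left(1420 + 380\right)^{2} = 1800^{2} = 3240000$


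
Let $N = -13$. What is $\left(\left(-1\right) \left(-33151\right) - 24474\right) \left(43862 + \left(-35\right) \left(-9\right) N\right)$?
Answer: $345058259$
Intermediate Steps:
$\left(\left(-1\right) \left(-33151\right) - 24474\right) \left(43862 + \left(-35\right) \left(-9\right) N\right) = \left(\left(-1\right) \left(-33151\right) - 24474\right) \left(43862 + \left(-35\right) \left(-9\right) \left(-13\right)\right) = \left(33151 - 24474\right) \left(43862 + 315 \left(-13\right)\right) = 8677 \left(43862 - 4095\right) = 8677 \cdot 39767 = 345058259$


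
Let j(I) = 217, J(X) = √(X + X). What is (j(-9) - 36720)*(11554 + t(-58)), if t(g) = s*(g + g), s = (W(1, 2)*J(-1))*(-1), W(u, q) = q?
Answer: -421755662 - 8468696*I*√2 ≈ -4.2176e+8 - 1.1977e+7*I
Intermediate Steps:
J(X) = √2*√X (J(X) = √(2*X) = √2*√X)
s = -2*I*√2 (s = (2*(√2*√(-1)))*(-1) = (2*(√2*I))*(-1) = (2*(I*√2))*(-1) = (2*I*√2)*(-1) = -2*I*√2 ≈ -2.8284*I)
t(g) = -4*I*g*√2 (t(g) = (-2*I*√2)*(g + g) = (-2*I*√2)*(2*g) = -4*I*g*√2)
(j(-9) - 36720)*(11554 + t(-58)) = (217 - 36720)*(11554 - 4*I*(-58)*√2) = -36503*(11554 + 232*I*√2) = -421755662 - 8468696*I*√2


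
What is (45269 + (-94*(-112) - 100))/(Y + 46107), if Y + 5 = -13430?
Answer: 55697/32672 ≈ 1.7047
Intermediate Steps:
Y = -13435 (Y = -5 - 13430 = -13435)
(45269 + (-94*(-112) - 100))/(Y + 46107) = (45269 + (-94*(-112) - 100))/(-13435 + 46107) = (45269 + (10528 - 100))/32672 = (45269 + 10428)*(1/32672) = 55697*(1/32672) = 55697/32672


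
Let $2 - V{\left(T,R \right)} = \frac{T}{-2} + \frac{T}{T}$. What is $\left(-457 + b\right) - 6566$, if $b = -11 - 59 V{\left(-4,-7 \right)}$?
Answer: $-6975$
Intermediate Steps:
$V{\left(T,R \right)} = 1 + \frac{T}{2}$ ($V{\left(T,R \right)} = 2 - \left(\frac{T}{-2} + \frac{T}{T}\right) = 2 - \left(T \left(- \frac{1}{2}\right) + 1\right) = 2 - \left(- \frac{T}{2} + 1\right) = 2 - \left(1 - \frac{T}{2}\right) = 2 + \left(-1 + \frac{T}{2}\right) = 1 + \frac{T}{2}$)
$b = 48$ ($b = -11 - 59 \left(1 + \frac{1}{2} \left(-4\right)\right) = -11 - 59 \left(1 - 2\right) = -11 - -59 = -11 + 59 = 48$)
$\left(-457 + b\right) - 6566 = \left(-457 + 48\right) - 6566 = -409 - 6566 = -6975$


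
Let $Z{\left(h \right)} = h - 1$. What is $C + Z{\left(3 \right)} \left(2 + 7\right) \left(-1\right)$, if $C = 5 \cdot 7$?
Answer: $17$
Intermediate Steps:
$Z{\left(h \right)} = -1 + h$
$C = 35$
$C + Z{\left(3 \right)} \left(2 + 7\right) \left(-1\right) = 35 + \left(-1 + 3\right) \left(2 + 7\right) \left(-1\right) = 35 + 2 \cdot 9 \left(-1\right) = 35 + 2 \left(-9\right) = 35 - 18 = 17$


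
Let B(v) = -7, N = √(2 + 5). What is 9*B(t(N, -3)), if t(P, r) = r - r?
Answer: -63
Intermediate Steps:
N = √7 ≈ 2.6458
t(P, r) = 0
9*B(t(N, -3)) = 9*(-7) = -63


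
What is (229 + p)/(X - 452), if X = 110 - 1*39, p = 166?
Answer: -395/381 ≈ -1.0367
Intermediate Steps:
X = 71 (X = 110 - 39 = 71)
(229 + p)/(X - 452) = (229 + 166)/(71 - 452) = 395/(-381) = 395*(-1/381) = -395/381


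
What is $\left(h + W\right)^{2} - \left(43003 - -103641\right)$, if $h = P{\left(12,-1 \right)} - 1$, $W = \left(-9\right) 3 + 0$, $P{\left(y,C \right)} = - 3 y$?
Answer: $-142548$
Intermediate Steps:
$W = -27$ ($W = -27 + 0 = -27$)
$h = -37$ ($h = \left(-3\right) 12 - 1 = -36 - 1 = -37$)
$\left(h + W\right)^{2} - \left(43003 - -103641\right) = \left(-37 - 27\right)^{2} - \left(43003 - -103641\right) = \left(-64\right)^{2} - \left(43003 + 103641\right) = 4096 - 146644 = -142548$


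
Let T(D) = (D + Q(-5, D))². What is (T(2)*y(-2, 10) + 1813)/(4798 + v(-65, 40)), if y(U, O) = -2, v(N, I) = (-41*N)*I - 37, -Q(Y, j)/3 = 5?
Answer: 1475/111361 ≈ 0.013245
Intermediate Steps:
Q(Y, j) = -15 (Q(Y, j) = -3*5 = -15)
v(N, I) = -37 - 41*I*N (v(N, I) = -41*I*N - 37 = -37 - 41*I*N)
T(D) = (-15 + D)² (T(D) = (D - 15)² = (-15 + D)²)
(T(2)*y(-2, 10) + 1813)/(4798 + v(-65, 40)) = ((-15 + 2)²*(-2) + 1813)/(4798 + (-37 - 41*40*(-65))) = ((-13)²*(-2) + 1813)/(4798 + (-37 + 106600)) = (169*(-2) + 1813)/(4798 + 106563) = (-338 + 1813)/111361 = 1475*(1/111361) = 1475/111361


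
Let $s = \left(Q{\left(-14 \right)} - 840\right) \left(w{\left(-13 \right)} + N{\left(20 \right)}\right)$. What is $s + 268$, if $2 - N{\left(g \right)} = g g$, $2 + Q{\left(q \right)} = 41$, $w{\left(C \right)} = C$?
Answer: $329479$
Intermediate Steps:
$Q{\left(q \right)} = 39$ ($Q{\left(q \right)} = -2 + 41 = 39$)
$N{\left(g \right)} = 2 - g^{2}$ ($N{\left(g \right)} = 2 - g g = 2 - g^{2}$)
$s = 329211$ ($s = \left(39 - 840\right) \left(-13 + \left(2 - 20^{2}\right)\right) = - 801 \left(-13 + \left(2 - 400\right)\right) = - 801 \left(-13 - 398\right) = \left(-801\right) \left(-411\right) = 329211$)
$s + 268 = 329211 + 268 = 329479$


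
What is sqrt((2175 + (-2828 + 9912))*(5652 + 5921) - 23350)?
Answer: sqrt(107131057) ≈ 10350.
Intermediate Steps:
sqrt((2175 + (-2828 + 9912))*(5652 + 5921) - 23350) = sqrt((2175 + 7084)*11573 - 23350) = sqrt(9259*11573 - 23350) = sqrt(107154407 - 23350) = sqrt(107131057)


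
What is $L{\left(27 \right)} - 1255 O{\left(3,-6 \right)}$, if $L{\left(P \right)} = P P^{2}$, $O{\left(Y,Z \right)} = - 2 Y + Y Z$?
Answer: $49803$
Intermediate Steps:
$L{\left(P \right)} = P^{3}$
$L{\left(27 \right)} - 1255 O{\left(3,-6 \right)} = 27^{3} - 1255 \cdot 3 \left(-2 - 6\right) = 19683 - 1255 \cdot 3 \left(-8\right) = 19683 - 1255 \left(-24\right) = 19683 - -30120 = 19683 + 30120 = 49803$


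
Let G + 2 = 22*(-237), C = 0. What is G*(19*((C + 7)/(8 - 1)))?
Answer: -99104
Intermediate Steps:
G = -5216 (G = -2 + 22*(-237) = -2 - 5214 = -5216)
G*(19*((C + 7)/(8 - 1))) = -99104*(0 + 7)/(8 - 1) = -99104*7/7 = -99104*7*(⅐) = -99104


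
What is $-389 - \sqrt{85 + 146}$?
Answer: $-389 - \sqrt{231} \approx -404.2$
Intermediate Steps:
$-389 - \sqrt{85 + 146} = -389 - \sqrt{231}$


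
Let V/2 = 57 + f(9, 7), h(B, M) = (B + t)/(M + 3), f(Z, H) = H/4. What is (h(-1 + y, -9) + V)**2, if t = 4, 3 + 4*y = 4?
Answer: 7879249/576 ≈ 13679.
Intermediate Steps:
f(Z, H) = H/4 (f(Z, H) = H*(1/4) = H/4)
y = 1/4 (y = -3/4 + (1/4)*4 = -3/4 + 1 = 1/4 ≈ 0.25000)
h(B, M) = (4 + B)/(3 + M) (h(B, M) = (B + 4)/(M + 3) = (4 + B)/(3 + M))
V = 235/2 (V = 2*(57 + (1/4)*7) = 2*(57 + 7/4) = 2*(235/4) = 235/2 ≈ 117.50)
(h(-1 + y, -9) + V)**2 = ((4 + (-1 + 1/4))/(3 - 9) + 235/2)**2 = ((4 - 3/4)/(-6) + 235/2)**2 = (-1/6*13/4 + 235/2)**2 = (-13/24 + 235/2)**2 = (2807/24)**2 = 7879249/576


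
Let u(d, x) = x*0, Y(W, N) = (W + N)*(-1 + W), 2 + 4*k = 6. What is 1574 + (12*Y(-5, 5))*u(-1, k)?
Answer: 1574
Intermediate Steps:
k = 1 (k = -½ + (¼)*6 = -½ + 3/2 = 1)
Y(W, N) = (-1 + W)*(N + W) (Y(W, N) = (N + W)*(-1 + W) = (-1 + W)*(N + W))
u(d, x) = 0
1574 + (12*Y(-5, 5))*u(-1, k) = 1574 + (12*((-5)² - 1*5 - 1*(-5) + 5*(-5)))*0 = 1574 + (12*(25 - 5 + 5 - 25))*0 = 1574 + (12*0)*0 = 1574 + 0*0 = 1574 + 0 = 1574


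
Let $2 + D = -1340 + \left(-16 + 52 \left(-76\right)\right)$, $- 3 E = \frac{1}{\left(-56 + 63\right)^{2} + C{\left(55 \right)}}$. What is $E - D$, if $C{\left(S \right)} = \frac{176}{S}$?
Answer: $\frac{4157725}{783} \approx 5310.0$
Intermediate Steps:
$E = - \frac{5}{783}$ ($E = - \frac{1}{3 \left(\left(-56 + 63\right)^{2} + \frac{176}{55}\right)} = - \frac{1}{3 \left(7^{2} + 176 \cdot \frac{1}{55}\right)} = - \frac{1}{3 \left(49 + \frac{16}{5}\right)} = - \frac{1}{3 \cdot \frac{261}{5}} = \left(- \frac{1}{3}\right) \frac{5}{261} = - \frac{5}{783} \approx -0.0063857$)
$D = -5310$ ($D = -2 + \left(-1340 + \left(-16 + 52 \left(-76\right)\right)\right) = -2 - 5308 = -5310$)
$E - D = - \frac{5}{783} - -5310 = - \frac{5}{783} + 5310 = \frac{4157725}{783}$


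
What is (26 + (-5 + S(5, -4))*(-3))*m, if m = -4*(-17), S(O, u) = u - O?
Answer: 4624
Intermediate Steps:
m = 68
(26 + (-5 + S(5, -4))*(-3))*m = (26 + (-5 + (-4 - 1*5))*(-3))*68 = (26 + (-5 + (-4 - 5))*(-3))*68 = (26 + (-5 - 9)*(-3))*68 = (26 - 14*(-3))*68 = (26 + 42)*68 = 68*68 = 4624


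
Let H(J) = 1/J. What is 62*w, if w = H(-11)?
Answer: -62/11 ≈ -5.6364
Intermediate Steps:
w = -1/11 (w = 1/(-11) = -1/11 ≈ -0.090909)
62*w = 62*(-1/11) = -62/11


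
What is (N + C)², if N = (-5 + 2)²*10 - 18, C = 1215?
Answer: 1656369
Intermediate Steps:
N = 72 (N = (-3)²*10 - 18 = 9*10 - 18 = 90 - 18 = 72)
(N + C)² = (72 + 1215)² = 1287² = 1656369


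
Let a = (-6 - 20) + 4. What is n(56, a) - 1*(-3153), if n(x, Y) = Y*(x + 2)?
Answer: 1877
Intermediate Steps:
a = -22 (a = -26 + 4 = -22)
n(x, Y) = Y*(2 + x)
n(56, a) - 1*(-3153) = -22*(2 + 56) - 1*(-3153) = -22*58 + 3153 = -1276 + 3153 = 1877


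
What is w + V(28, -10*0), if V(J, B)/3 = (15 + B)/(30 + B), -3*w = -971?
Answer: 1951/6 ≈ 325.17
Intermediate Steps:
w = 971/3 (w = -1/3*(-971) = 971/3 ≈ 323.67)
V(J, B) = 3*(15 + B)/(30 + B) (V(J, B) = 3*((15 + B)/(30 + B)) = 3*(15 + B)/(30 + B))
w + V(28, -10*0) = 971/3 + 3*(15 - 10*0)/(30 - 10*0) = 971/3 + 3*(15 + 0)/(30 + 0) = 971/3 + 3*15/30 = 971/3 + 3*(1/30)*15 = 971/3 + 3/2 = 1951/6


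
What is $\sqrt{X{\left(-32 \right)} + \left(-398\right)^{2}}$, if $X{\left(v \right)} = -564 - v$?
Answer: $4 \sqrt{9867} \approx 397.33$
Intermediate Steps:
$\sqrt{X{\left(-32 \right)} + \left(-398\right)^{2}} = \sqrt{\left(-564 - -32\right) + \left(-398\right)^{2}} = \sqrt{\left(-564 + 32\right) + 158404} = \sqrt{-532 + 158404} = \sqrt{157872} = 4 \sqrt{9867}$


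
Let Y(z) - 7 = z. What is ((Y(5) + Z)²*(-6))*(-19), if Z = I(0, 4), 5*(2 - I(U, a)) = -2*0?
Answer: 22344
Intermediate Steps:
I(U, a) = 2 (I(U, a) = 2 - (-2)*0/5 = 2 - ⅕*0 = 2 + 0 = 2)
Z = 2
Y(z) = 7 + z
((Y(5) + Z)²*(-6))*(-19) = (((7 + 5) + 2)²*(-6))*(-19) = ((12 + 2)²*(-6))*(-19) = (14²*(-6))*(-19) = (196*(-6))*(-19) = -1176*(-19) = 22344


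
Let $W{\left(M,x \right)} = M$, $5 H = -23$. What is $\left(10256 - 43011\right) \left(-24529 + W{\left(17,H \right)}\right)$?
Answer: $802890560$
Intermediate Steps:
$H = - \frac{23}{5}$ ($H = \frac{1}{5} \left(-23\right) = - \frac{23}{5} \approx -4.6$)
$\left(10256 - 43011\right) \left(-24529 + W{\left(17,H \right)}\right) = \left(10256 - 43011\right) \left(-24529 + 17\right) = \left(-32755\right) \left(-24512\right) = 802890560$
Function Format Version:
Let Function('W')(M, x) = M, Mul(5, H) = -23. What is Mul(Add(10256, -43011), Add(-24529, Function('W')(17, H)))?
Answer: 802890560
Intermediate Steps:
H = Rational(-23, 5) (H = Mul(Rational(1, 5), -23) = Rational(-23, 5) ≈ -4.6000)
Mul(Add(10256, -43011), Add(-24529, Function('W')(17, H))) = Mul(Add(10256, -43011), Add(-24529, 17)) = Mul(-32755, -24512) = 802890560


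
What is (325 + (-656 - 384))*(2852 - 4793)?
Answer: 1387815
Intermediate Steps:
(325 + (-656 - 384))*(2852 - 4793) = (325 - 1040)*(-1941) = -715*(-1941) = 1387815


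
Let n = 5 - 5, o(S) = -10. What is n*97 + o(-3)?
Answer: -10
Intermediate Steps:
n = 0
n*97 + o(-3) = 0*97 - 10 = 0 - 10 = -10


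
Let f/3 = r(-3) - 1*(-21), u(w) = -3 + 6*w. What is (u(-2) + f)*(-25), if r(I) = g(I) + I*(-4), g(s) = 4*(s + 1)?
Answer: -1500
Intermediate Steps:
g(s) = 4 + 4*s (g(s) = 4*(1 + s) = 4 + 4*s)
r(I) = 4 (r(I) = (4 + 4*I) + I*(-4) = (4 + 4*I) - 4*I = 4)
f = 75 (f = 3*(4 - 1*(-21)) = 3*(4 + 21) = 3*25 = 75)
(u(-2) + f)*(-25) = ((-3 + 6*(-2)) + 75)*(-25) = ((-3 - 12) + 75)*(-25) = (-15 + 75)*(-25) = 60*(-25) = -1500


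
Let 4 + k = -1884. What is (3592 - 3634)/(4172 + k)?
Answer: -21/1142 ≈ -0.018389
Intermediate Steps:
k = -1888 (k = -4 - 1884 = -1888)
(3592 - 3634)/(4172 + k) = (3592 - 3634)/(4172 - 1888) = -42/2284 = -42*1/2284 = -21/1142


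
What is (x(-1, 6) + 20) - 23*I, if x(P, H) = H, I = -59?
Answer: 1383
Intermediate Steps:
(x(-1, 6) + 20) - 23*I = (6 + 20) - 23*(-59) = 26 + 1357 = 1383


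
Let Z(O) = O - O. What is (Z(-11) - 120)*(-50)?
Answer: 6000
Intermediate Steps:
Z(O) = 0
(Z(-11) - 120)*(-50) = (0 - 120)*(-50) = -120*(-50) = 6000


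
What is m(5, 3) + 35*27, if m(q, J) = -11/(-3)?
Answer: 2846/3 ≈ 948.67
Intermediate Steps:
m(q, J) = 11/3 (m(q, J) = -11*(-1/3) = 11/3)
m(5, 3) + 35*27 = 11/3 + 35*27 = 11/3 + 945 = 2846/3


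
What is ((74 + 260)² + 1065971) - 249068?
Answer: 928459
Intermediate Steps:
((74 + 260)² + 1065971) - 249068 = (334² + 1065971) - 249068 = (111556 + 1065971) - 249068 = 1177527 - 249068 = 928459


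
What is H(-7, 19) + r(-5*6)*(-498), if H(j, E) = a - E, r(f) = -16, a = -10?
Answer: 7939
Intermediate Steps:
H(j, E) = -10 - E
H(-7, 19) + r(-5*6)*(-498) = (-10 - 1*19) - 16*(-498) = (-10 - 19) + 7968 = -29 + 7968 = 7939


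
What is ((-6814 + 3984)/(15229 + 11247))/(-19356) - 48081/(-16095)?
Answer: 4106681577131/1374699315720 ≈ 2.9873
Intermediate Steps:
((-6814 + 3984)/(15229 + 11247))/(-19356) - 48081/(-16095) = -2830/26476*(-1/19356) - 48081*(-1/16095) = -2830*1/26476*(-1/19356) + 16027/5365 = -1415/13238*(-1/19356) + 16027/5365 = 1415/256234728 + 16027/5365 = 4106681577131/1374699315720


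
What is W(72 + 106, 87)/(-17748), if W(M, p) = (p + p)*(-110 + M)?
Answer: -⅔ ≈ -0.66667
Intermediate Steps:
W(M, p) = 2*p*(-110 + M) (W(M, p) = (2*p)*(-110 + M) = 2*p*(-110 + M))
W(72 + 106, 87)/(-17748) = (2*87*(-110 + (72 + 106)))/(-17748) = (2*87*(-110 + 178))*(-1/17748) = (2*87*68)*(-1/17748) = 11832*(-1/17748) = -⅔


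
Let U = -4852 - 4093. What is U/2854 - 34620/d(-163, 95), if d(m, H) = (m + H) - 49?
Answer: 32586305/111306 ≈ 292.76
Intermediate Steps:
d(m, H) = -49 + H + m (d(m, H) = (H + m) - 49 = -49 + H + m)
U = -8945
U/2854 - 34620/d(-163, 95) = -8945/2854 - 34620/(-49 + 95 - 163) = -8945*1/2854 - 34620/(-117) = -8945/2854 - 34620*(-1/117) = -8945/2854 + 11540/39 = 32586305/111306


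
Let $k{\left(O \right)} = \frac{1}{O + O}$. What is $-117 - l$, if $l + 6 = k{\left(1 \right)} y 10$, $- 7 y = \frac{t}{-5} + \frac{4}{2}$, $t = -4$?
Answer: $-109$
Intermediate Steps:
$k{\left(O \right)} = \frac{1}{2 O}$
$y = - \frac{2}{5}$ ($y = - \frac{- \frac{4}{-5} + \frac{4}{2}}{7} = - \frac{\left(-4\right) \left(- \frac{1}{5}\right) + 4 \cdot \frac{1}{2}}{7} = - \frac{\frac{4}{5} + 2}{7} = \left(- \frac{1}{7}\right) \frac{14}{5} = - \frac{2}{5} \approx -0.4$)
$l = -8$ ($l = -6 + \frac{1}{2 \cdot 1} \left(- \frac{2}{5}\right) 10 = -6 + \frac{1}{2} \cdot 1 \left(- \frac{2}{5}\right) 10 = -6 + \frac{1}{2} \left(- \frac{2}{5}\right) 10 = -6 - 2 = -8$)
$-117 - l = -117 - -8 = -117 + 8 = -109$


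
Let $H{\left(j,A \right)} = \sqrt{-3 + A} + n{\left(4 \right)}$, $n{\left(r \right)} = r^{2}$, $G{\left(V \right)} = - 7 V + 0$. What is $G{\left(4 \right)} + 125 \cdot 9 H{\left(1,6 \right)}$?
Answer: $17972 + 1125 \sqrt{3} \approx 19921.0$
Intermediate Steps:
$G{\left(V \right)} = - 7 V$
$H{\left(j,A \right)} = 16 + \sqrt{-3 + A}$ ($H{\left(j,A \right)} = \sqrt{-3 + A} + 4^{2} = \sqrt{-3 + A} + 16 = 16 + \sqrt{-3 + A}$)
$G{\left(4 \right)} + 125 \cdot 9 H{\left(1,6 \right)} = \left(-7\right) 4 + 125 \cdot 9 \left(16 + \sqrt{-3 + 6}\right) = -28 + 125 \cdot 9 \left(16 + \sqrt{3}\right) = -28 + 125 \left(144 + 9 \sqrt{3}\right) = -28 + \left(18000 + 1125 \sqrt{3}\right) = 17972 + 1125 \sqrt{3}$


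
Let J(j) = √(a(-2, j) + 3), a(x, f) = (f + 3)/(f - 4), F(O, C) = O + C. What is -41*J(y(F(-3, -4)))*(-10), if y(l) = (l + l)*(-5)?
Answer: 205*√17886/33 ≈ 830.80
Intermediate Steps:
F(O, C) = C + O
a(x, f) = (3 + f)/(-4 + f)
y(l) = -10*l (y(l) = (2*l)*(-5) = -10*l)
J(j) = √(3 + (3 + j)/(-4 + j)) (J(j) = √((3 + j)/(-4 + j) + 3) = √(3 + (3 + j)/(-4 + j)))
-41*J(y(F(-3, -4)))*(-10) = -41*√(-9 + 4*(-10*(-4 - 3)))/√(-4 - 10*(-4 - 3))*(-10) = -41*√(-9 + 4*(-10*(-7)))/√(-4 - 10*(-7))*(-10) = -41*√(-9 + 4*70)/√(-4 + 70)*(-10) = -41*√66*√(-9 + 280)/66*(-10) = -41*√17886/66*(-10) = 205*√17886/33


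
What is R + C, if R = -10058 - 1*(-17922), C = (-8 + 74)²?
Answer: 12220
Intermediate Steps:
C = 4356 (C = 66² = 4356)
R = 7864 (R = -10058 + 17922 = 7864)
R + C = 7864 + 4356 = 12220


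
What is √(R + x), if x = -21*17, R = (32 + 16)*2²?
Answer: I*√165 ≈ 12.845*I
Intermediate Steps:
R = 192 (R = 48*4 = 192)
x = -357
√(R + x) = √(192 - 357) = √(-165) = I*√165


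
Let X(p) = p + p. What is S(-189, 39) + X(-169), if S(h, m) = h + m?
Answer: -488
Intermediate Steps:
X(p) = 2*p
S(-189, 39) + X(-169) = (-189 + 39) + 2*(-169) = -150 - 338 = -488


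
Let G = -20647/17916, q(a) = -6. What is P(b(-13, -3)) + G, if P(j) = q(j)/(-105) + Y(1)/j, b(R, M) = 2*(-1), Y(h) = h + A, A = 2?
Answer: -1627403/627060 ≈ -2.5953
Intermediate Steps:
Y(h) = 2 + h (Y(h) = h + 2 = 2 + h)
b(R, M) = -2
P(j) = 2/35 + 3/j (P(j) = -6/(-105) + (2 + 1)/j = -6*(-1/105) + 3/j = 2/35 + 3/j)
G = -20647/17916 (G = -20647*1/17916 = -20647/17916 ≈ -1.1524)
P(b(-13, -3)) + G = (2/35 + 3/(-2)) - 20647/17916 = (2/35 + 3*(-½)) - 20647/17916 = (2/35 - 3/2) - 20647/17916 = -101/70 - 20647/17916 = -1627403/627060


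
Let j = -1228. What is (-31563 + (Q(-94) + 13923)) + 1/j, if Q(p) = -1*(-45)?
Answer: -21606661/1228 ≈ -17595.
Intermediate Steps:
Q(p) = 45
(-31563 + (Q(-94) + 13923)) + 1/j = (-31563 + (45 + 13923)) + 1/(-1228) = (-31563 + 13968) - 1/1228 = -17595 - 1/1228 = -21606661/1228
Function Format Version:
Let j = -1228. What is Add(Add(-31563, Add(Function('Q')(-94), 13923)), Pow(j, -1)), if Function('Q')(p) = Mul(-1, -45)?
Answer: Rational(-21606661, 1228) ≈ -17595.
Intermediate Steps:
Function('Q')(p) = 45
Add(Add(-31563, Add(Function('Q')(-94), 13923)), Pow(j, -1)) = Add(Add(-31563, Add(45, 13923)), Pow(-1228, -1)) = Add(Add(-31563, 13968), Rational(-1, 1228)) = Add(-17595, Rational(-1, 1228)) = Rational(-21606661, 1228)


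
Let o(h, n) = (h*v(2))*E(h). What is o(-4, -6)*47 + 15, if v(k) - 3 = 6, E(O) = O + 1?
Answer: 5091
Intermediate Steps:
E(O) = 1 + O
v(k) = 9 (v(k) = 3 + 6 = 9)
o(h, n) = 9*h*(1 + h) (o(h, n) = (h*9)*(1 + h) = (9*h)*(1 + h) = 9*h*(1 + h))
o(-4, -6)*47 + 15 = (9*(-4)*(1 - 4))*47 + 15 = (9*(-4)*(-3))*47 + 15 = 108*47 + 15 = 5076 + 15 = 5091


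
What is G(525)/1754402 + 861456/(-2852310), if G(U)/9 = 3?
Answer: -251877186157/834016394770 ≈ -0.30200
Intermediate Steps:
G(U) = 27 (G(U) = 9*3 = 27)
G(525)/1754402 + 861456/(-2852310) = 27/1754402 + 861456/(-2852310) = 27*(1/1754402) + 861456*(-1/2852310) = 27/1754402 - 143576/475385 = -251877186157/834016394770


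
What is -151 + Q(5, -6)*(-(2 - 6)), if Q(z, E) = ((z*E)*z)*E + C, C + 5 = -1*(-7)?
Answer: 3457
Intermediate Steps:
C = 2 (C = -5 - 1*(-7) = -5 + 7 = 2)
Q(z, E) = 2 + E**2*z**2 (Q(z, E) = ((z*E)*z)*E + 2 = ((E*z)*z)*E + 2 = (E*z**2)*E + 2 = E**2*z**2 + 2 = 2 + E**2*z**2)
-151 + Q(5, -6)*(-(2 - 6)) = -151 + (2 + (-6)**2*5**2)*(-(2 - 6)) = -151 + (2 + 36*25)*(-1*(-4)) = -151 + (2 + 900)*4 = -151 + 902*4 = -151 + 3608 = 3457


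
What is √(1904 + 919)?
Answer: √2823 ≈ 53.132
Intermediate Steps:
√(1904 + 919) = √2823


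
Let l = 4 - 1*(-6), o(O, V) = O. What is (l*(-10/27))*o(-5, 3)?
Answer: 500/27 ≈ 18.519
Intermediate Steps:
l = 10 (l = 4 + 6 = 10)
(l*(-10/27))*o(-5, 3) = (10*(-10/27))*(-5) = -100/27*(-5) = 500/27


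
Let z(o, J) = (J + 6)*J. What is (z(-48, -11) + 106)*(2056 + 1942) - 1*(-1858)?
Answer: 645536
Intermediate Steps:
z(o, J) = J*(6 + J) (z(o, J) = (6 + J)*J = J*(6 + J))
(z(-48, -11) + 106)*(2056 + 1942) - 1*(-1858) = (-11*(6 - 11) + 106)*(2056 + 1942) - 1*(-1858) = (-11*(-5) + 106)*3998 + 1858 = (55 + 106)*3998 + 1858 = 161*3998 + 1858 = 643678 + 1858 = 645536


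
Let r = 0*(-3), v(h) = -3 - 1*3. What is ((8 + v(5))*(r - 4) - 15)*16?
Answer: -368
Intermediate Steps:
v(h) = -6 (v(h) = -3 - 3 = -6)
r = 0
((8 + v(5))*(r - 4) - 15)*16 = ((8 - 6)*(0 - 4) - 15)*16 = (2*(-4) - 15)*16 = (-8 - 15)*16 = -23*16 = -368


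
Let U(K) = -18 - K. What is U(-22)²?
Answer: 16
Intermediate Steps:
U(-22)² = (-18 - 1*(-22))² = (-18 + 22)² = 4² = 16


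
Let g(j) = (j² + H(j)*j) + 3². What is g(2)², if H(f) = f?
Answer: 289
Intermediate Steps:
g(j) = 9 + 2*j² (g(j) = (j² + j*j) + 3² = (j² + j²) + 9 = 2*j² + 9 = 9 + 2*j²)
g(2)² = (9 + 2*2²)² = (9 + 2*4)² = (9 + 8)² = 17² = 289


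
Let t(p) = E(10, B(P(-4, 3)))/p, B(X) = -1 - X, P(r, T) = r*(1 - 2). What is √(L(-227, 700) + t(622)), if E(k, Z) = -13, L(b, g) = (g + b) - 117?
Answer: √137722618/622 ≈ 18.867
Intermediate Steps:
P(r, T) = -r (P(r, T) = r*(-1) = -r)
L(b, g) = -117 + b + g (L(b, g) = (b + g) - 117 = -117 + b + g)
t(p) = -13/p
√(L(-227, 700) + t(622)) = √((-117 - 227 + 700) - 13/622) = √(356 - 13*1/622) = √(356 - 13/622) = √(221419/622) = √137722618/622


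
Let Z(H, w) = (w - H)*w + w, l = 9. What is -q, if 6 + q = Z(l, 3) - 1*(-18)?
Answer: 3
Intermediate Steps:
Z(H, w) = w + w*(w - H) (Z(H, w) = w*(w - H) + w = w + w*(w - H))
q = -3 (q = -6 + (3*(1 + 3 - 1*9) - 1*(-18)) = -6 + (3*(1 + 3 - 9) + 18) = -6 + (3*(-5) + 18) = -6 + (-15 + 18) = -6 + 3 = -3)
-q = -1*(-3) = 3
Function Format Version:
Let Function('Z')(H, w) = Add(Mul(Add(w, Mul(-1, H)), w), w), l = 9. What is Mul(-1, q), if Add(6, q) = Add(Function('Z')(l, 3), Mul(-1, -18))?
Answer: 3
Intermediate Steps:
Function('Z')(H, w) = Add(w, Mul(w, Add(w, Mul(-1, H)))) (Function('Z')(H, w) = Add(Mul(w, Add(w, Mul(-1, H))), w) = Add(w, Mul(w, Add(w, Mul(-1, H)))))
q = -3 (q = Add(-6, Add(Mul(3, Add(1, 3, Mul(-1, 9))), Mul(-1, -18))) = Add(-6, Add(Mul(3, Add(1, 3, -9)), 18)) = Add(-6, Add(Mul(3, -5), 18)) = Add(-6, Add(-15, 18)) = Add(-6, 3) = -3)
Mul(-1, q) = Mul(-1, -3) = 3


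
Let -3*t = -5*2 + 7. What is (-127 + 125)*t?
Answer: -2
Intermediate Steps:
t = 1 (t = -(-5*2 + 7)/3 = -(-10 + 7)/3 = -⅓*(-3) = 1)
(-127 + 125)*t = (-127 + 125)*1 = -2*1 = -2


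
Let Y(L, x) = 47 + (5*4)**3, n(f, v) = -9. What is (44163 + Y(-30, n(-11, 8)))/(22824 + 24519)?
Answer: 52210/47343 ≈ 1.1028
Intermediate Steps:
Y(L, x) = 8047 (Y(L, x) = 47 + 20**3 = 47 + 8000 = 8047)
(44163 + Y(-30, n(-11, 8)))/(22824 + 24519) = (44163 + 8047)/(22824 + 24519) = 52210/47343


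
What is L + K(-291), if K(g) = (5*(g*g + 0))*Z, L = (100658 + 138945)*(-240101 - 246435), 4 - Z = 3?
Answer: -116575061803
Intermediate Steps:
Z = 1 (Z = 4 - 1*3 = 4 - 3 = 1)
L = -116575485208 (L = 239603*(-486536) = -116575485208)
K(g) = 5*g² (K(g) = (5*(g*g + 0))*1 = (5*(g² + 0))*1 = (5*g²)*1 = 5*g²)
L + K(-291) = -116575485208 + 5*(-291)² = -116575485208 + 5*84681 = -116575485208 + 423405 = -116575061803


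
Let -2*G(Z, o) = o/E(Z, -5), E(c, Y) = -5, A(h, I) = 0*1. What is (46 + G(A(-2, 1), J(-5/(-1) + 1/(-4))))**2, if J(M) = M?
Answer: 3455881/1600 ≈ 2159.9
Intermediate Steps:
A(h, I) = 0
G(Z, o) = o/10 (G(Z, o) = -o/(2*(-5)) = -o*(-1)/(2*5) = -(-1)*o/10 = o/10)
(46 + G(A(-2, 1), J(-5/(-1) + 1/(-4))))**2 = (46 + (-5/(-1) + 1/(-4))/10)**2 = (46 + (-5*(-1) + 1*(-1/4))/10)**2 = (46 + (5 - 1/4)/10)**2 = (46 + (1/10)*(19/4))**2 = (46 + 19/40)**2 = (1859/40)**2 = 3455881/1600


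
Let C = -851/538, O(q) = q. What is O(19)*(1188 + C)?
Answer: 12127567/538 ≈ 22542.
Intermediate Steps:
C = -851/538 (C = -851*1/538 = -851/538 ≈ -1.5818)
O(19)*(1188 + C) = 19*(1188 - 851/538) = 19*(638293/538) = 12127567/538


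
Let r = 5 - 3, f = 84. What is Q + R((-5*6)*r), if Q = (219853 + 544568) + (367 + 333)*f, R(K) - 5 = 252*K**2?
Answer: 1730426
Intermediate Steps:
r = 2
R(K) = 5 + 252*K**2
Q = 823221 (Q = (219853 + 544568) + (367 + 333)*84 = 764421 + 700*84 = 764421 + 58800 = 823221)
Q + R((-5*6)*r) = 823221 + (5 + 252*(-5*6*2)**2) = 823221 + (5 + 252*(-30*2)**2) = 823221 + (5 + 252*(-60)**2) = 823221 + (5 + 252*3600) = 823221 + (5 + 907200) = 823221 + 907205 = 1730426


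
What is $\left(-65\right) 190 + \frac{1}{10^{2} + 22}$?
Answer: $- \frac{1506699}{122} \approx -12350.0$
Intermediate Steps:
$\left(-65\right) 190 + \frac{1}{10^{2} + 22} = -12350 + \frac{1}{100 + 22} = -12350 + \frac{1}{122} = - \frac{1506699}{122}$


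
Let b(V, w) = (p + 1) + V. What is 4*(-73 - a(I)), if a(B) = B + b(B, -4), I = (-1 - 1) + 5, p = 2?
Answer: -328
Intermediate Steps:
b(V, w) = 3 + V (b(V, w) = (2 + 1) + V = 3 + V)
I = 3 (I = -2 + 5 = 3)
a(B) = 3 + 2*B (a(B) = B + (3 + B) = 3 + 2*B)
4*(-73 - a(I)) = 4*(-73 - (3 + 2*3)) = 4*(-73 - (3 + 6)) = 4*(-73 - 1*9) = 4*(-73 - 9) = 4*(-82) = -328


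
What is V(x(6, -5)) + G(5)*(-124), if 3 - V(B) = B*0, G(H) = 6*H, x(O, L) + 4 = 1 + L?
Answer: -3717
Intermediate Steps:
x(O, L) = -3 + L (x(O, L) = -4 + (1 + L) = -3 + L)
V(B) = 3 (V(B) = 3 - B*0 = 3 - 1*0 = 3 + 0 = 3)
V(x(6, -5)) + G(5)*(-124) = 3 + (6*5)*(-124) = 3 + 30*(-124) = 3 - 3720 = -3717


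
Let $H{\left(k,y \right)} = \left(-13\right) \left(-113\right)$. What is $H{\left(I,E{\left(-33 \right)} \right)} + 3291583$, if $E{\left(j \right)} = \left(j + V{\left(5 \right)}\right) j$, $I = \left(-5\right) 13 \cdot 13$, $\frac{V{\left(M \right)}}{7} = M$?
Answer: $3293052$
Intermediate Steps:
$V{\left(M \right)} = 7 M$
$I = -845$ ($I = \left(-65\right) 13 = -845$)
$E{\left(j \right)} = j \left(35 + j\right)$ ($E{\left(j \right)} = \left(j + 7 \cdot 5\right) j = \left(j + 35\right) j = \left(35 + j\right) j = j \left(35 + j\right)$)
$H{\left(k,y \right)} = 1469$
$H{\left(I,E{\left(-33 \right)} \right)} + 3291583 = 1469 + 3291583 = 3293052$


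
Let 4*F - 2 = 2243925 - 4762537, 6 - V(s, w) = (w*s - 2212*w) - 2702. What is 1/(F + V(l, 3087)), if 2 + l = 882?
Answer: 2/6969879 ≈ 2.8695e-7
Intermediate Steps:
l = 880 (l = -2 + 882 = 880)
V(s, w) = 2708 + 2212*w - s*w (V(s, w) = 6 - ((w*s - 2212*w) - 2702) = 6 - ((s*w - 2212*w) - 2702) = 6 - ((-2212*w + s*w) - 2702) = 6 - (-2702 - 2212*w + s*w) = 6 + (2702 + 2212*w - s*w) = 2708 + 2212*w - s*w)
F = -1259305/2 (F = ½ + (2243925 - 4762537)/4 = ½ + (¼)*(-2518612) = ½ - 629653 = -1259305/2 ≈ -6.2965e+5)
1/(F + V(l, 3087)) = 1/(-1259305/2 + (2708 + 2212*3087 - 1*880*3087)) = 1/(-1259305/2 + (2708 + 6828444 - 2716560)) = 1/(-1259305/2 + 4114592) = 1/(6969879/2) = 2/6969879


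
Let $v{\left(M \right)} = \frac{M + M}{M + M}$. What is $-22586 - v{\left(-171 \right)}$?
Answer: $-22587$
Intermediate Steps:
$v{\left(M \right)} = 1$ ($v{\left(M \right)} = \frac{2 M}{2 M} = 2 M \frac{1}{2 M} = 1$)
$-22586 - v{\left(-171 \right)} = -22586 - 1 = -22587$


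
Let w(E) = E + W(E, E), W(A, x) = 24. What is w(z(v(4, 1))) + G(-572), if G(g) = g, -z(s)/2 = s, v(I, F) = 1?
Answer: -550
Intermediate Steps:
z(s) = -2*s
w(E) = 24 + E (w(E) = E + 24 = 24 + E)
w(z(v(4, 1))) + G(-572) = (24 - 2*1) - 572 = (24 - 2) - 572 = 22 - 572 = -550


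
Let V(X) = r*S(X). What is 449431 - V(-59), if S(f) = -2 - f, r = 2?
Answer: 449317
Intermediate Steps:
V(X) = -4 - 2*X (V(X) = 2*(-2 - X) = -4 - 2*X)
449431 - V(-59) = 449431 - (-4 - 2*(-59)) = 449431 - (-4 + 118) = 449431 - 1*114 = 449431 - 114 = 449317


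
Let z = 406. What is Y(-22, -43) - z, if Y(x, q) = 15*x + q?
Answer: -779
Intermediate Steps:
Y(x, q) = q + 15*x
Y(-22, -43) - z = (-43 + 15*(-22)) - 1*406 = (-43 - 330) - 406 = -373 - 406 = -779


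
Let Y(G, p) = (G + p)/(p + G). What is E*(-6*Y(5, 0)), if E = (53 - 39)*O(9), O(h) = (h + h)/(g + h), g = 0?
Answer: -168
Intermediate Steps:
O(h) = 2 (O(h) = (h + h)/(0 + h) = (2*h)/h = 2)
Y(G, p) = 1 (Y(G, p) = (G + p)/(G + p) = 1)
E = 28 (E = (53 - 39)*2 = 14*2 = 28)
E*(-6*Y(5, 0)) = 28*(-6*1) = 28*(-6) = -168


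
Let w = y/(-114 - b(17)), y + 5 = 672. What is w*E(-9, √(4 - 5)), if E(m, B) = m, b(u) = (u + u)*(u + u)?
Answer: 6003/1270 ≈ 4.7268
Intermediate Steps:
y = 667 (y = -5 + 672 = 667)
b(u) = 4*u² (b(u) = (2*u)*(2*u) = 4*u²)
w = -667/1270 (w = 667/(-114 - 4*17²) = 667/(-114 - 4*289) = 667/(-114 - 1*1156) = 667/(-114 - 1156) = 667/(-1270) = 667*(-1/1270) = -667/1270 ≈ -0.52520)
w*E(-9, √(4 - 5)) = -667/1270*(-9) = 6003/1270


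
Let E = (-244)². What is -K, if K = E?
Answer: -59536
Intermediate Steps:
E = 59536
K = 59536
-K = -1*59536 = -59536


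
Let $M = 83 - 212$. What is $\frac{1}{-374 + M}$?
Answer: $- \frac{1}{503} \approx -0.0019881$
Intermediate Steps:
$M = -129$ ($M = 83 - 212 = -129$)
$\frac{1}{-374 + M} = \frac{1}{-374 - 129} = \frac{1}{-503} = - \frac{1}{503}$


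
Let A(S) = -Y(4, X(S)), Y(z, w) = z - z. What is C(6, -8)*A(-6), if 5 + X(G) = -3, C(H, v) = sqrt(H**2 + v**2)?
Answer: 0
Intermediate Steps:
X(G) = -8 (X(G) = -5 - 3 = -8)
Y(z, w) = 0
A(S) = 0 (A(S) = -1*0 = 0)
C(6, -8)*A(-6) = sqrt(6**2 + (-8)**2)*0 = sqrt(36 + 64)*0 = sqrt(100)*0 = 10*0 = 0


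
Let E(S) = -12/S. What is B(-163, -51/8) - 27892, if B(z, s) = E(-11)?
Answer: -306800/11 ≈ -27891.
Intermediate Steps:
B(z, s) = 12/11 (B(z, s) = -12/(-11) = -12*(-1/11) = 12/11)
B(-163, -51/8) - 27892 = 12/11 - 27892 = -306800/11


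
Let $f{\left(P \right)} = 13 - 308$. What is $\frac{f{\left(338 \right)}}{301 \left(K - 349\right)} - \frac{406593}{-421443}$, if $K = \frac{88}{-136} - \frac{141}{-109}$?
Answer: $\frac{6203855872}{6411741567} \approx 0.96758$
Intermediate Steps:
$K = \frac{1198}{1853}$ ($K = 88 \left(- \frac{1}{136}\right) - - \frac{141}{109} = - \frac{11}{17} + \frac{141}{109} = \frac{1198}{1853} \approx 0.64652$)
$f{\left(P \right)} = -295$ ($f{\left(P \right)} = 13 - 308 = -295$)
$\frac{f{\left(338 \right)}}{301 \left(K - 349\right)} - \frac{406593}{-421443} = - \frac{295}{301 \left(\frac{1198}{1853} - 349\right)} - \frac{406593}{-421443} = - \frac{295}{301 \left(- \frac{645499}{1853}\right)} - - \frac{1369}{1419} = - \frac{295}{- \frac{194295199}{1853}} + \frac{1369}{1419} = \left(-295\right) \left(- \frac{1853}{194295199}\right) + \frac{1369}{1419} = \frac{546635}{194295199} + \frac{1369}{1419} = \frac{6203855872}{6411741567}$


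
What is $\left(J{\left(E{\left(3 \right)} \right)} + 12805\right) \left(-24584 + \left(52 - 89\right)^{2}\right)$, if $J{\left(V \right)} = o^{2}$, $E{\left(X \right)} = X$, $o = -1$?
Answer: $-297291290$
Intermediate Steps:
$J{\left(V \right)} = 1$ ($J{\left(V \right)} = \left(-1\right)^{2} = 1$)
$\left(J{\left(E{\left(3 \right)} \right)} + 12805\right) \left(-24584 + \left(52 - 89\right)^{2}\right) = \left(1 + 12805\right) \left(-24584 + \left(52 - 89\right)^{2}\right) = 12806 \left(-24584 + \left(-37\right)^{2}\right) = 12806 \left(-24584 + 1369\right) = 12806 \left(-23215\right) = -297291290$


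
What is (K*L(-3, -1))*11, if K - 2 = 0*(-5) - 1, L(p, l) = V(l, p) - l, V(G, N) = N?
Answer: -22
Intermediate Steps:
L(p, l) = p - l
K = 1 (K = 2 + (0*(-5) - 1) = 2 + (0 - 1) = 2 - 1 = 1)
(K*L(-3, -1))*11 = (1*(-3 - 1*(-1)))*11 = (1*(-3 + 1))*11 = (1*(-2))*11 = -2*11 = -22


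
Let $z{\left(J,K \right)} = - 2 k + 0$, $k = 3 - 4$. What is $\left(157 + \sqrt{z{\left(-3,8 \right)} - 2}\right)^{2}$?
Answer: $24649$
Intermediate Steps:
$k = -1$ ($k = 3 - 4 = -1$)
$z{\left(J,K \right)} = 2$ ($z{\left(J,K \right)} = \left(-2\right) \left(-1\right) + 0 = 2 + 0 = 2$)
$\left(157 + \sqrt{z{\left(-3,8 \right)} - 2}\right)^{2} = \left(157 + \sqrt{2 - 2}\right)^{2} = \left(157 + \sqrt{0}\right)^{2} = \left(157 + 0\right)^{2} = 157^{2} = 24649$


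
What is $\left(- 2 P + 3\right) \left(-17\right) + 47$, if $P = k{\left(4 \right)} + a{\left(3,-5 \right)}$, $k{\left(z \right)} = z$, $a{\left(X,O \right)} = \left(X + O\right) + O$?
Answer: $-106$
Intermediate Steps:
$a{\left(X,O \right)} = X + 2 O$ ($a{\left(X,O \right)} = \left(O + X\right) + O = X + 2 O$)
$P = -3$ ($P = 4 + \left(3 + 2 \left(-5\right)\right) = 4 + \left(3 - 10\right) = 4 - 7 = -3$)
$\left(- 2 P + 3\right) \left(-17\right) + 47 = \left(\left(-2\right) \left(-3\right) + 3\right) \left(-17\right) + 47 = \left(6 + 3\right) \left(-17\right) + 47 = 9 \left(-17\right) + 47 = -153 + 47 = -106$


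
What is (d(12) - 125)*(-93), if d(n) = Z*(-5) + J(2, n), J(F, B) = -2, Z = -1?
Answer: 11346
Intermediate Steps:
d(n) = 3 (d(n) = -1*(-5) - 2 = 5 - 2 = 3)
(d(12) - 125)*(-93) = (3 - 125)*(-93) = -122*(-93) = 11346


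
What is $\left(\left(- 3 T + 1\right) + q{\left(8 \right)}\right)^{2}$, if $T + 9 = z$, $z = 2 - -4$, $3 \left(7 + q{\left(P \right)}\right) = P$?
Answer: $\frac{289}{9} \approx 32.111$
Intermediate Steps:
$q{\left(P \right)} = -7 + \frac{P}{3}$
$z = 6$ ($z = 2 + 4 = 6$)
$T = -3$ ($T = -9 + 6 = -3$)
$\left(\left(- 3 T + 1\right) + q{\left(8 \right)}\right)^{2} = \left(\left(\left(-3\right) \left(-3\right) + 1\right) + \left(-7 + \frac{1}{3} \cdot 8\right)\right)^{2} = \left(\left(9 + 1\right) + \left(-7 + \frac{8}{3}\right)\right)^{2} = \left(10 - \frac{13}{3}\right)^{2} = \left(\frac{17}{3}\right)^{2} = \frac{289}{9}$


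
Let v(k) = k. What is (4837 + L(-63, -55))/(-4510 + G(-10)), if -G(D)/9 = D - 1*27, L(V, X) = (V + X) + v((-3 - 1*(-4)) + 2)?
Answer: -4722/4177 ≈ -1.1305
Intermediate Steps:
L(V, X) = 3 + V + X (L(V, X) = (V + X) + ((-3 - 1*(-4)) + 2) = (V + X) + ((-3 + 4) + 2) = (V + X) + (1 + 2) = (V + X) + 3 = 3 + V + X)
G(D) = 243 - 9*D (G(D) = -9*(D - 1*27) = -9*(D - 27) = -9*(-27 + D) = 243 - 9*D)
(4837 + L(-63, -55))/(-4510 + G(-10)) = (4837 + (3 - 63 - 55))/(-4510 + (243 - 9*(-10))) = (4837 - 115)/(-4510 + (243 + 90)) = 4722/(-4510 + 333) = 4722/(-4177) = 4722*(-1/4177) = -4722/4177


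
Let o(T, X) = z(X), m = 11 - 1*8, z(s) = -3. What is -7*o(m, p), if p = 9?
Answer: 21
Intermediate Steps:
m = 3 (m = 11 - 8 = 3)
o(T, X) = -3
-7*o(m, p) = -7*(-3) = 21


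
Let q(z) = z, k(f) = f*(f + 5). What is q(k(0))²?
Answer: 0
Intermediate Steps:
k(f) = f*(5 + f)
q(k(0))² = (0*(5 + 0))² = (0*5)² = 0² = 0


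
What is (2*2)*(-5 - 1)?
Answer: -24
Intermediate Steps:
(2*2)*(-5 - 1) = 4*(-6) = -24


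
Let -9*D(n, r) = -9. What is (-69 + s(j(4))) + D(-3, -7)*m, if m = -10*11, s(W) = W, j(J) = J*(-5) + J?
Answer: -195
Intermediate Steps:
D(n, r) = 1 (D(n, r) = -⅑*(-9) = 1)
j(J) = -4*J (j(J) = -5*J + J = -4*J)
m = -110
(-69 + s(j(4))) + D(-3, -7)*m = (-69 - 4*4) + 1*(-110) = (-69 - 16) - 110 = -85 - 110 = -195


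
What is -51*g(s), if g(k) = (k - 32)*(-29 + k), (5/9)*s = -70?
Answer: -1248990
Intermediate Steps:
s = -126 (s = (9/5)*(-70) = -126)
g(k) = (-32 + k)*(-29 + k)
-51*g(s) = -51*(928 + (-126)² - 61*(-126)) = -51*(928 + 15876 + 7686) = -51*24490 = -1248990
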